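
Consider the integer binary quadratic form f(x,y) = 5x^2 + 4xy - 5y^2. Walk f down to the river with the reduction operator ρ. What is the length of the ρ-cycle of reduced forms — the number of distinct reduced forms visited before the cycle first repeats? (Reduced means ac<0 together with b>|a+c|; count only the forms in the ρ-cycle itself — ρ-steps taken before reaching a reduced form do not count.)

D = 116, ⌊√D⌋ = 10
river: ρ → (-5,6,4)
river: ρ → (4,10,-1)
river: ρ → (-1,10,4)
river: ρ → (4,6,-5)
river: ρ → (-5,4,5)
river: ρ → (5,6,-4)
river: ρ → (-4,10,1)
river: ρ → (1,10,-4)
river: ρ → (-4,6,5)
river: ρ → (5,4,-5)
ρ-cycle length = 10 (tail of 0 descent steps not counted)

10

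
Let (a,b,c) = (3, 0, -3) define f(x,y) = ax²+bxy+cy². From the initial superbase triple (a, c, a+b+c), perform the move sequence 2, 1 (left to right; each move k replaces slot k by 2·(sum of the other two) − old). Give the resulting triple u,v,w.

start (3,-3,0) = (f(1,0),f(0,1),f(1,1))
replace slot 2: 2·(3+0) − (-3) = 9 → (3,9,0)
replace slot 1: 2·(9+0) − 3 = 15 → (15,9,0)

15,9,0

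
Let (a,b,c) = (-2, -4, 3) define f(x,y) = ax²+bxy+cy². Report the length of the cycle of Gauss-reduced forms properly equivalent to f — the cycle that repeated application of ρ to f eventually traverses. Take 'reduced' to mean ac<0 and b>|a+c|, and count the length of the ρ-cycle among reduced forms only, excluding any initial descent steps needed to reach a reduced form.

D = 40, ⌊√D⌋ = 6
descent: ρ → (3,4,-2)  [lands on river]
river: ρ → (-2,4,3)
river: ρ → (3,2,-3)
river: ρ → (-3,4,2)
river: ρ → (2,4,-3)
river: ρ → (-3,2,3)
ρ-cycle length = 6 (tail of 1 descent step not counted)

6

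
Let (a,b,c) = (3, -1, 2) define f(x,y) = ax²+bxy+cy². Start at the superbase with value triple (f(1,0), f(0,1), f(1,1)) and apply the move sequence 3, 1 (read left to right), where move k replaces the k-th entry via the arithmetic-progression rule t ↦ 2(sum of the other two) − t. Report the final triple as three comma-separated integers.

start (3,2,4) = (f(1,0),f(0,1),f(1,1))
replace slot 3: 2·(3+2) − 4 = 6 → (3,2,6)
replace slot 1: 2·(2+6) − 3 = 13 → (13,2,6)

13,2,6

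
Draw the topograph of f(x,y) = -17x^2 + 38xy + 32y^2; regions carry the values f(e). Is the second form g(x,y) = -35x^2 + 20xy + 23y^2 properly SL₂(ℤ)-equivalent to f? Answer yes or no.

D₁ = 3620, D₂ = 3620
river cycle of f (length 8): (32, 26, -23), (-23, 20, 35), (35, 50, -8), (-8, 46, 47), (47, 48, -7), (-7, 50, 40), (40, 30, -17), (-17, 38, 32)
river cycle of g (length 8): (23, 26, -32), (-32, 38, 17), (17, 30, -40), (-40, 50, 7), (7, 48, -47), (-47, 46, 8), (8, 50, -35), (-35, 20, 23)
cycles differ ⇒ inequivalent

no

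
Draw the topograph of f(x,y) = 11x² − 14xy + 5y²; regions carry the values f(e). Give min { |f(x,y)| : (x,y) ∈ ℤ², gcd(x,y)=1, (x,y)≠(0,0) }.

translate: b→8 (≡-14 mod 22), so (11,-14,5)→(11,8,2)
flip: (11,8,2)→(2,-8,11)
translate: b→0 (≡-8 mod 4), so (2,-8,11)→(2,0,3)
reduced (well bottom): (2,0,3) with a≤c, −a<b≤a
well minimum = a = 2

2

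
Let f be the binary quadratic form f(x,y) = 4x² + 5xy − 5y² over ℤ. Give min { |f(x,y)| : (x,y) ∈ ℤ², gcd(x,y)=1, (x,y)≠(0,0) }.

river: ρ → (-5,5,4)
river: ρ → (4,3,-6)
river: ρ → (-6,9,1)
river: ρ → (1,9,-6)
river: ρ → (-6,3,4)
river: ρ → (4,5,-5)
closes: descent 0, river 6
min |a| on river = 1

1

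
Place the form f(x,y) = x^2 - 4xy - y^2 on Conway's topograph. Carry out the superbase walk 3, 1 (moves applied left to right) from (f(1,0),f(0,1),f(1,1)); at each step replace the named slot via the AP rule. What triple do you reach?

start (1,-1,-4) = (f(1,0),f(0,1),f(1,1))
replace slot 3: 2·(1+(-1)) − (-4) = 4 → (1,-1,4)
replace slot 1: 2·((-1)+4) − 1 = 5 → (5,-1,4)

5,-1,4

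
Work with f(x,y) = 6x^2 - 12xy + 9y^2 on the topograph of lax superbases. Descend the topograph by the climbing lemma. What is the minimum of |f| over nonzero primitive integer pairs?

translate: b→0 (≡-12 mod 12), so (6,-12,9)→(6,0,3)
flip: (6,0,3)→(3,0,6)
reduced (well bottom): (3,0,6) with a≤c, −a<b≤a
well minimum = a = 3

3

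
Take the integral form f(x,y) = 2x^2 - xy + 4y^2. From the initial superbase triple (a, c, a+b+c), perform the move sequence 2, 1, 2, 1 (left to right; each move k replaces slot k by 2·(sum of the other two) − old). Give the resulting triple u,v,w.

start (2,4,5) = (f(1,0),f(0,1),f(1,1))
replace slot 2: 2·(2+5) − 4 = 10 → (2,10,5)
replace slot 1: 2·(10+5) − 2 = 28 → (28,10,5)
replace slot 2: 2·(28+5) − 10 = 56 → (28,56,5)
replace slot 1: 2·(56+5) − 28 = 94 → (94,56,5)

94,56,5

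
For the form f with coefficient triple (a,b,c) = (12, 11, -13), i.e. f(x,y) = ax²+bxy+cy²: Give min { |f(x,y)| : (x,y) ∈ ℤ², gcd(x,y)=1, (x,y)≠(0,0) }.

river: ρ → (-13,15,10)
river: ρ → (10,25,-3)
river: ρ → (-3,23,18)
river: ρ → (18,13,-8)
river: ρ → (-8,19,12)
river: ρ → (12,5,-15)
river: ρ → (-15,25,2)
river: ρ → (2,27,-2)
river: ρ → (-2,25,15)
river: ρ → (15,5,-12)
river: ρ → (-12,19,8)
river: ρ → (8,13,-18)
river: ρ → (-18,23,3)
river: ρ → (3,25,-10)
river: ρ → (-10,15,13)
river: ρ → (13,11,-12)
river: ρ → (-12,13,12)
river: ρ → (12,11,-13)
closes: descent 0, river 18
min |a| on river = 2

2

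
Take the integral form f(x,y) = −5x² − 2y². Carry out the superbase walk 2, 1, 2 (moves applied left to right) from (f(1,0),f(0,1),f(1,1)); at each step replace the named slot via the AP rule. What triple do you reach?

start (-5,-2,-7) = (f(1,0),f(0,1),f(1,1))
replace slot 2: 2·((-5)+(-7)) − (-2) = -22 → (-5,-22,-7)
replace slot 1: 2·((-22)+(-7)) − (-5) = -53 → (-53,-22,-7)
replace slot 2: 2·((-53)+(-7)) − (-22) = -98 → (-53,-98,-7)

-53,-98,-7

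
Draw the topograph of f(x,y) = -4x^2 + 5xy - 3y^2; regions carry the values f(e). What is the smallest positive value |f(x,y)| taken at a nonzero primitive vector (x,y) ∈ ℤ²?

translate: b→3 (≡-5 mod 8), so (4,-5,3)→(4,3,2)
flip: (4,3,2)→(2,-3,4)
translate: b→1 (≡-3 mod 4), so (2,-3,4)→(2,1,3)
reduced (well bottom): (2,1,3) with a≤c, −a<b≤a
well minimum |f| = |-2| = 2 (negative-definite)

2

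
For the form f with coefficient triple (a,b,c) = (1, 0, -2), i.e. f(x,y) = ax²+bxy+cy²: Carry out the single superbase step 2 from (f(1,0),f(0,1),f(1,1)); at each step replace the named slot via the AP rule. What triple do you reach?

start (1,-2,-1) = (f(1,0),f(0,1),f(1,1))
replace slot 2: 2·(1+(-1)) − (-2) = 2 → (1,2,-1)

1,2,-1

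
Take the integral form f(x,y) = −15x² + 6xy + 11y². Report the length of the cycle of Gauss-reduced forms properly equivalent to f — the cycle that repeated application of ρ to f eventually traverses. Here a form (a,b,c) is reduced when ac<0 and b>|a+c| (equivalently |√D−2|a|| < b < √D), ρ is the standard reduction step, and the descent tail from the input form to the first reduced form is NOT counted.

D = 696, ⌊√D⌋ = 26
river: ρ → (11,16,-10)
river: ρ → (-10,24,3)
river: ρ → (3,24,-10)
river: ρ → (-10,16,11)
river: ρ → (11,6,-15)
river: ρ → (-15,24,2)
river: ρ → (2,24,-15)
river: ρ → (-15,6,11)
ρ-cycle length = 8 (tail of 0 descent steps not counted)

8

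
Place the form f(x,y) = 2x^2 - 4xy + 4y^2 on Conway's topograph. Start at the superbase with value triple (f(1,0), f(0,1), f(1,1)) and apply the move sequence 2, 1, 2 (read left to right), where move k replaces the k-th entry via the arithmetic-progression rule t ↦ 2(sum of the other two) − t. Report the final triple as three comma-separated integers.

start (2,4,2) = (f(1,0),f(0,1),f(1,1))
replace slot 2: 2·(2+2) − 4 = 4 → (2,4,2)
replace slot 1: 2·(4+2) − 2 = 10 → (10,4,2)
replace slot 2: 2·(10+2) − 4 = 20 → (10,20,2)

10,20,2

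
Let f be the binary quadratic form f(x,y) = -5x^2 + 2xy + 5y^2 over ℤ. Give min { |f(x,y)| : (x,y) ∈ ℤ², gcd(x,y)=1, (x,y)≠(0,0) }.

river: ρ → (5,8,-2)
river: ρ → (-2,8,5)
river: ρ → (5,2,-5)
river: ρ → (-5,8,2)
river: ρ → (2,8,-5)
river: ρ → (-5,2,5)
closes: descent 0, river 6
min |a| on river = 2

2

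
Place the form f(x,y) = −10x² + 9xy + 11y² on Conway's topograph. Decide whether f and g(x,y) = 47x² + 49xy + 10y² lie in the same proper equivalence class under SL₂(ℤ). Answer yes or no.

D₁ = 521, D₂ = 521
river cycle of f (length 34): (11, 13, -8), (-8, 19, 5), (5, 21, -4), (-4, 19, 10), (10, 21, -2), (-2, 19, 20), (20, 21, -1), (-1, 21, 20), (20, 19, -2), (-2, 21, 10), … (24 more)
river cycle of g (length 34): (10, 11, -10), (-10, 9, 11), (11, 13, -8), (-8, 19, 5), (5, 21, -4), (-4, 19, 10), (10, 21, -2), (-2, 19, 20), (20, 21, -1), (-1, 21, 20), … (24 more)
cycles coincide ⇒ equivalent

yes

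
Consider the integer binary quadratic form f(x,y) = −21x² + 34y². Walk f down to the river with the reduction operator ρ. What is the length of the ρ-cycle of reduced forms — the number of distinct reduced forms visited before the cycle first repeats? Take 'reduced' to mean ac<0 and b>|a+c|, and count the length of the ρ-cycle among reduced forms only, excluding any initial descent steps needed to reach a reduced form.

D = 2856, ⌊√D⌋ = 53
descent: ρ → (34,0,-21)
descent: ρ → (-21,42,13)  [lands on river]
river: ρ → (13,36,-30)
river: ρ → (-30,24,19)
river: ρ → (19,52,-2)
river: ρ → (-2,52,19)
river: ρ → (19,24,-30)
river: ρ → (-30,36,13)
river: ρ → (13,42,-21)
ρ-cycle length = 8 (tail of 2 descent steps not counted)

8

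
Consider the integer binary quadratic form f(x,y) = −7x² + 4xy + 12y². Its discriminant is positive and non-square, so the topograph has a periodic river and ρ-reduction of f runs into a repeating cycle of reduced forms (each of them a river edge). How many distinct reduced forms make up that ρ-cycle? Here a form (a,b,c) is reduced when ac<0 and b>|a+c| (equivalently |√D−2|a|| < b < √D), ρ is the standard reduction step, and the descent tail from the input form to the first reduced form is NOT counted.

D = 352, ⌊√D⌋ = 18
descent: ρ → (12,-4,-7)
descent: ρ → (-7,18,1)  [lands on river]
river: ρ → (1,18,-7)
river: ρ → (-7,10,9)
river: ρ → (9,8,-8)
river: ρ → (-8,8,9)
river: ρ → (9,10,-7)
ρ-cycle length = 6 (tail of 2 descent steps not counted)

6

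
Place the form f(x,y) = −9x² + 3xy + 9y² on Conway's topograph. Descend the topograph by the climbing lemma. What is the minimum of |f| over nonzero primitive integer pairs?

river: ρ → (9,15,-3)
river: ρ → (-3,15,9)
river: ρ → (9,3,-9)
river: ρ → (-9,15,3)
river: ρ → (3,15,-9)
river: ρ → (-9,3,9)
closes: descent 0, river 6
min |a| on river = 3

3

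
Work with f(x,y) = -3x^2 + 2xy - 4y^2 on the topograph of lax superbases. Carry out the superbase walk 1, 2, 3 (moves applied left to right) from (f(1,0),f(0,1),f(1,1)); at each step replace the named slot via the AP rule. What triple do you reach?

start (-3,-4,-5) = (f(1,0),f(0,1),f(1,1))
replace slot 1: 2·((-4)+(-5)) − (-3) = -15 → (-15,-4,-5)
replace slot 2: 2·((-15)+(-5)) − (-4) = -36 → (-15,-36,-5)
replace slot 3: 2·((-15)+(-36)) − (-5) = -97 → (-15,-36,-97)

-15,-36,-97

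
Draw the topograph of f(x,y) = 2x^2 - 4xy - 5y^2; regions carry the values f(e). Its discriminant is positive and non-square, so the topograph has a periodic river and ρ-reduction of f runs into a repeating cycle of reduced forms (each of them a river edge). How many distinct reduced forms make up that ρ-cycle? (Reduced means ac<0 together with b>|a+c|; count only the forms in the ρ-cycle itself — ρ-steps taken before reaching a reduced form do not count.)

D = 56, ⌊√D⌋ = 7
descent: ρ → (-5,4,2)  [lands on river]
river: ρ → (2,4,-5)
river: ρ → (-5,6,1)
river: ρ → (1,6,-5)
ρ-cycle length = 4 (tail of 1 descent step not counted)

4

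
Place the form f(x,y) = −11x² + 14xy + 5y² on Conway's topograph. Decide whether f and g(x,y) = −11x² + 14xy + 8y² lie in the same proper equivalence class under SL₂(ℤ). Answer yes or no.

D₁ = 416, D₂ = 548
discriminants differ ⇒ not SL₂(ℤ)-equivalent

no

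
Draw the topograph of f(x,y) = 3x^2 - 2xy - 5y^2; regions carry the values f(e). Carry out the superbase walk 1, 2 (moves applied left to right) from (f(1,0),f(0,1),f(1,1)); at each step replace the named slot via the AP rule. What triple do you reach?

start (3,-5,-4) = (f(1,0),f(0,1),f(1,1))
replace slot 1: 2·((-5)+(-4)) − 3 = -21 → (-21,-5,-4)
replace slot 2: 2·((-21)+(-4)) − (-5) = -45 → (-21,-45,-4)

-21,-45,-4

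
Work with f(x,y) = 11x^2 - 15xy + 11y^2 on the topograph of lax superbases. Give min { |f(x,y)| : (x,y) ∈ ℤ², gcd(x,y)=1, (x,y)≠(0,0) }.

translate: b→7 (≡-15 mod 22), so (11,-15,11)→(11,7,7)
flip: (11,7,7)→(7,-7,11)
translate: b→7 (≡-7 mod 14), so (7,-7,11)→(7,7,11)
reduced (well bottom): (7,7,11) with a≤c, −a<b≤a
well minimum = a = 7

7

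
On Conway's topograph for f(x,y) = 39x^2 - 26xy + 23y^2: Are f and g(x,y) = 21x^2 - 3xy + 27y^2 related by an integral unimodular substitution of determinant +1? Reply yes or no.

D₁ = -2912, D₂ = -2259
discriminants differ ⇒ not SL₂(ℤ)-equivalent

no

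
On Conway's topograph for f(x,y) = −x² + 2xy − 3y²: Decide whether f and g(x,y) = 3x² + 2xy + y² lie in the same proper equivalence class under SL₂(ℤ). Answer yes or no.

D₁ = -8, D₂ = -8
f is negative-definite; reduce −f:
−f: translate: b→0 (≡-2 mod 2), so (1,-2,3)→(1,0,2)
−f: reduced (well bottom): (1,0,2) with a≤c, −a<b≤a
flip sign back: reduced form of f is (-1,0,-2)
g: flip: (3,2,1)→(1,-2,3)
g: translate: b→0 (≡-2 mod 2), so (1,-2,3)→(1,0,2)
g: reduced (well bottom): (1,0,2) with a≤c, −a<b≤a
reduced forms (-1, 0, -2) vs (1, 0, 2) ⇒ inequivalent

no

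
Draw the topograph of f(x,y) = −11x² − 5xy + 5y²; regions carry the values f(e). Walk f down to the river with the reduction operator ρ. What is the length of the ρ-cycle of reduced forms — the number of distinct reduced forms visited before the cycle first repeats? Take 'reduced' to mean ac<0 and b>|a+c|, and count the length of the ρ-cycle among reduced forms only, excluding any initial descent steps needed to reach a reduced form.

D = 245, ⌊√D⌋ = 15
descent: ρ → (5,15,-1)  [lands on river]
river: ρ → (-1,15,5)
ρ-cycle length = 2 (tail of 1 descent step not counted)

2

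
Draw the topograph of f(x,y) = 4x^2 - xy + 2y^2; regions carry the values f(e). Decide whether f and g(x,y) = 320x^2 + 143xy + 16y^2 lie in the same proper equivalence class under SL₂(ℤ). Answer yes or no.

D₁ = -31, D₂ = -31
f: flip: (4,-1,2)→(2,1,4)
f: reduced (well bottom): (2,1,4) with a≤c, −a<b≤a
g: flip: (320,143,16)→(16,-143,320)
g: translate: b→-15 (≡-143 mod 32), so (16,-143,320)→(16,-15,4)
g: flip: (16,-15,4)→(4,15,16)
g: translate: b→-1 (≡15 mod 8), so (4,15,16)→(4,-1,2)
g: flip: (4,-1,2)→(2,1,4)
g: reduced (well bottom): (2,1,4) with a≤c, −a<b≤a
reduced forms (2, 1, 4) vs (2, 1, 4) ⇒ equivalent

yes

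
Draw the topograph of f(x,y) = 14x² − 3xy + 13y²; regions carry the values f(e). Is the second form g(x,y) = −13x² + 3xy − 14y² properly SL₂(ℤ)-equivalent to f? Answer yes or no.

D₁ = -719, D₂ = -719
f: flip: (14,-3,13)→(13,3,14)
f: reduced (well bottom): (13,3,14) with a≤c, −a<b≤a
g is negative-definite; reduce −g:
−g: reduced (well bottom): (13,-3,14) with a≤c, −a<b≤a
flip sign back: reduced form of g is (-13,3,-14)
reduced forms (13, 3, 14) vs (-13, 3, -14) ⇒ inequivalent

no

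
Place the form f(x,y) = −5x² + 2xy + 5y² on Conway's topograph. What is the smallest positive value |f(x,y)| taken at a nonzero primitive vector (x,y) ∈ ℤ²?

river: ρ → (5,8,-2)
river: ρ → (-2,8,5)
river: ρ → (5,2,-5)
river: ρ → (-5,8,2)
river: ρ → (2,8,-5)
river: ρ → (-5,2,5)
closes: descent 0, river 6
min |a| on river = 2

2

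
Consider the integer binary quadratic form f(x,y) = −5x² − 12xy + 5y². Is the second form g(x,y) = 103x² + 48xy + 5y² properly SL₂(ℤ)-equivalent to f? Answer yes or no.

D₁ = 244, D₂ = 244
river cycle of f (length 22): (5, 12, -5), (-5, 8, 9), (9, 10, -4), (-4, 14, 3), (3, 10, -12), (-12, 14, 1), (1, 14, -12), (-12, 10, 3), (3, 14, -4), (-4, 10, 9), … (12 more)
river cycle of g (length 22): (5, 12, -5), (-5, 8, 9), (9, 10, -4), (-4, 14, 3), (3, 10, -12), (-12, 14, 1), (1, 14, -12), (-12, 10, 3), (3, 14, -4), (-4, 10, 9), … (12 more)
cycles coincide ⇒ equivalent

yes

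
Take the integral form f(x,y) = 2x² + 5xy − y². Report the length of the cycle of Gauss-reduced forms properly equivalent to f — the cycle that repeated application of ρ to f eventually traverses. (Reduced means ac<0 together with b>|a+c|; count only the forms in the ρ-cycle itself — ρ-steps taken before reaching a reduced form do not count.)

D = 33, ⌊√D⌋ = 5
river: ρ → (-1,5,2)
river: ρ → (2,3,-3)
river: ρ → (-3,3,2)
river: ρ → (2,5,-1)
ρ-cycle length = 4 (tail of 0 descent steps not counted)

4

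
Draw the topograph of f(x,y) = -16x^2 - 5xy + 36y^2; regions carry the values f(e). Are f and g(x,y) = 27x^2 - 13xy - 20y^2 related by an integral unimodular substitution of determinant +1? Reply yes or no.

D₁ = 2329, D₂ = 2329
river cycle of f (length 32): (-16, 27, 25), (25, 23, -18), (-18, 13, 30), (30, 47, -1), (-1, 47, 30), (30, 13, -18), (-18, 23, 25), (25, 27, -16), (-16, 37, 15), (15, 23, -30), … (22 more)
river cycle of g (length 32): (-20, 13, 27), (27, 41, -6), (-6, 43, 20), (20, 37, -12), (-12, 35, 23), (23, 11, -24), (-24, 37, 10), (10, 43, -12), (-12, 29, 31), (31, 33, -10), … (22 more)
cycles differ ⇒ inequivalent

no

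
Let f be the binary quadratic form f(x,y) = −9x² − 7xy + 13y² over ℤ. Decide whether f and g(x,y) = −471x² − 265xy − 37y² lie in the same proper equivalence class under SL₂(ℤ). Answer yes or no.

D₁ = 517, D₂ = 517
river cycle of f (length 10): (13, 7, -9), (-9, 11, 11), (11, 11, -9), (-9, 7, 13), (13, 19, -3), (-3, 17, 19), (19, 21, -1), (-1, 21, 19), (19, 17, -3), (-3, 19, 13)
river cycle of g (length 10): (-3, 19, 13), (13, 7, -9), (-9, 11, 11), (11, 11, -9), (-9, 7, 13), (13, 19, -3), (-3, 17, 19), (19, 21, -1), (-1, 21, 19), (19, 17, -3)
cycles coincide ⇒ equivalent

yes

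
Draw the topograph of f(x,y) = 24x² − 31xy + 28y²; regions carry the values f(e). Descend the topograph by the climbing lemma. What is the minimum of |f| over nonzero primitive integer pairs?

translate: b→17 (≡-31 mod 48), so (24,-31,28)→(24,17,21)
flip: (24,17,21)→(21,-17,24)
reduced (well bottom): (21,-17,24) with a≤c, −a<b≤a
well minimum = a = 21

21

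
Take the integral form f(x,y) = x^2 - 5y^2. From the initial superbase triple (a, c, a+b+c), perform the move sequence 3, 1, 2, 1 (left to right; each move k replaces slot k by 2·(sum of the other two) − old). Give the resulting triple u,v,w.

start (1,-5,-4) = (f(1,0),f(0,1),f(1,1))
replace slot 3: 2·(1+(-5)) − (-4) = -4 → (1,-5,-4)
replace slot 1: 2·((-5)+(-4)) − 1 = -19 → (-19,-5,-4)
replace slot 2: 2·((-19)+(-4)) − (-5) = -41 → (-19,-41,-4)
replace slot 1: 2·((-41)+(-4)) − (-19) = -71 → (-71,-41,-4)

-71,-41,-4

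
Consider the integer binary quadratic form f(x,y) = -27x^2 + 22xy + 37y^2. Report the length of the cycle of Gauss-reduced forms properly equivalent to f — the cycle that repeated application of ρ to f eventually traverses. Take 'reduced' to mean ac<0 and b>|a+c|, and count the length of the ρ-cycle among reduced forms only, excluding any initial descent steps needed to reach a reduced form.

D = 4480, ⌊√D⌋ = 66
river: ρ → (37,52,-12)
river: ρ → (-12,44,53)
river: ρ → (53,62,-3)
river: ρ → (-3,64,32)
river: ρ → (32,64,-3)
river: ρ → (-3,62,53)
river: ρ → (53,44,-12)
river: ρ → (-12,52,37)
river: ρ → (37,22,-27)
river: ρ → (-27,32,32)
river: ρ → (32,32,-27)
river: ρ → (-27,22,37)
ρ-cycle length = 12 (tail of 0 descent steps not counted)

12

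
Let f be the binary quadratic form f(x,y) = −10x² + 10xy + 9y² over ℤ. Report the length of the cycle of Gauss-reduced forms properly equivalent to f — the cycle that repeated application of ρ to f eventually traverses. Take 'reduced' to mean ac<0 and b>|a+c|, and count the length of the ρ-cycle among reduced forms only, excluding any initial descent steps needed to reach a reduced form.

D = 460, ⌊√D⌋ = 21
river: ρ → (9,8,-11)
river: ρ → (-11,14,6)
river: ρ → (6,10,-15)
river: ρ → (-15,20,1)
river: ρ → (1,20,-15)
river: ρ → (-15,10,6)
river: ρ → (6,14,-11)
river: ρ → (-11,8,9)
river: ρ → (9,10,-10)
river: ρ → (-10,10,9)
ρ-cycle length = 10 (tail of 0 descent steps not counted)

10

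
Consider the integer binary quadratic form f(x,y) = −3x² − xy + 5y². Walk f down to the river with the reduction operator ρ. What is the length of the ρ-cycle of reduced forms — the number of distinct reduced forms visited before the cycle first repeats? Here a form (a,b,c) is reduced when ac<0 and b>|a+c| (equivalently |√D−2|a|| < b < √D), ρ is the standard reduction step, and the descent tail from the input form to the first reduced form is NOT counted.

D = 61, ⌊√D⌋ = 7
descent: ρ → (5,1,-3)
descent: ρ → (-3,5,3)  [lands on river]
river: ρ → (3,7,-1)
river: ρ → (-1,7,3)
river: ρ → (3,5,-3)
river: ρ → (-3,7,1)
river: ρ → (1,7,-3)
ρ-cycle length = 6 (tail of 2 descent steps not counted)

6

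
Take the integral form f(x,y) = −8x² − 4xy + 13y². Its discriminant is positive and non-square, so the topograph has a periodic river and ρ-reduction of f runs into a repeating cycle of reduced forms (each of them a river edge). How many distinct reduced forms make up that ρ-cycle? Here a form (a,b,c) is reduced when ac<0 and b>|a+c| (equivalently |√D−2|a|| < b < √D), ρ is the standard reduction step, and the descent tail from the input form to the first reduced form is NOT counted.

D = 432, ⌊√D⌋ = 20
descent: ρ → (13,4,-8)
descent: ρ → (-8,12,9)  [lands on river]
river: ρ → (9,6,-11)
river: ρ → (-11,16,4)
river: ρ → (4,16,-11)
river: ρ → (-11,6,9)
river: ρ → (9,12,-8)
river: ρ → (-8,20,1)
river: ρ → (1,20,-8)
ρ-cycle length = 8 (tail of 2 descent steps not counted)

8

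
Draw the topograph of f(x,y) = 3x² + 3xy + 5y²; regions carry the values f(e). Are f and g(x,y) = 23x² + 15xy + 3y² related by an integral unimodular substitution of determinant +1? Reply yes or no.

D₁ = -51, D₂ = -51
f: reduced (well bottom): (3,3,5) with a≤c, −a<b≤a
g: flip: (23,15,3)→(3,-15,23)
g: translate: b→3 (≡-15 mod 6), so (3,-15,23)→(3,3,5)
g: reduced (well bottom): (3,3,5) with a≤c, −a<b≤a
reduced forms (3, 3, 5) vs (3, 3, 5) ⇒ equivalent

yes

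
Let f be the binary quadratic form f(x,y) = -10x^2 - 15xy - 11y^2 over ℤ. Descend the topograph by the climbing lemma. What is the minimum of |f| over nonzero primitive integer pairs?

translate: b→-5 (≡15 mod 20), so (10,15,11)→(10,-5,6)
flip: (10,-5,6)→(6,5,10)
reduced (well bottom): (6,5,10) with a≤c, −a<b≤a
well minimum |f| = |-6| = 6 (negative-definite)

6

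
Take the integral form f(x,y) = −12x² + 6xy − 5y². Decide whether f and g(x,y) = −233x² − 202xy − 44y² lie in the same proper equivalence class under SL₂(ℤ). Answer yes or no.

D₁ = -204, D₂ = -204
f is negative-definite; reduce −f:
−f: flip: (12,-6,5)→(5,6,12)
−f: translate: b→-4 (≡6 mod 10), so (5,6,12)→(5,-4,11)
−f: reduced (well bottom): (5,-4,11) with a≤c, −a<b≤a
flip sign back: reduced form of f is (-5,4,-11)
g is negative-definite; reduce −g:
−g: flip: (233,202,44)→(44,-202,233)
−g: translate: b→-26 (≡-202 mod 88), so (44,-202,233)→(44,-26,5)
−g: flip: (44,-26,5)→(5,26,44)
−g: translate: b→-4 (≡26 mod 10), so (5,26,44)→(5,-4,11)
−g: reduced (well bottom): (5,-4,11) with a≤c, −a<b≤a
flip sign back: reduced form of g is (-5,4,-11)
reduced forms (-5, 4, -11) vs (-5, 4, -11) ⇒ equivalent

yes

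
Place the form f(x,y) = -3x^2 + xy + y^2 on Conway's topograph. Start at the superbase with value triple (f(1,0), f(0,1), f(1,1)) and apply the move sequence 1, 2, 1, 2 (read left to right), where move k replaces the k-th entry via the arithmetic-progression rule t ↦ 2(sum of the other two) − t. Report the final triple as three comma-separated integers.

start (-3,1,-1) = (f(1,0),f(0,1),f(1,1))
replace slot 1: 2·(1+(-1)) − (-3) = 3 → (3,1,-1)
replace slot 2: 2·(3+(-1)) − 1 = 3 → (3,3,-1)
replace slot 1: 2·(3+(-1)) − 3 = 1 → (1,3,-1)
replace slot 2: 2·(1+(-1)) − 3 = -3 → (1,-3,-1)

1,-3,-1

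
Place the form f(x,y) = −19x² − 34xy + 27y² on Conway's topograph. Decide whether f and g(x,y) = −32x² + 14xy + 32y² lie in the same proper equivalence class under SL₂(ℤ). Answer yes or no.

D₁ = 3208, D₂ = 4292
discriminants differ ⇒ not SL₂(ℤ)-equivalent

no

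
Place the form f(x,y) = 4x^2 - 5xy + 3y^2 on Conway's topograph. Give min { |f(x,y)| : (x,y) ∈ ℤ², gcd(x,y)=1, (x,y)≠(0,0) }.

translate: b→3 (≡-5 mod 8), so (4,-5,3)→(4,3,2)
flip: (4,3,2)→(2,-3,4)
translate: b→1 (≡-3 mod 4), so (2,-3,4)→(2,1,3)
reduced (well bottom): (2,1,3) with a≤c, −a<b≤a
well minimum = a = 2

2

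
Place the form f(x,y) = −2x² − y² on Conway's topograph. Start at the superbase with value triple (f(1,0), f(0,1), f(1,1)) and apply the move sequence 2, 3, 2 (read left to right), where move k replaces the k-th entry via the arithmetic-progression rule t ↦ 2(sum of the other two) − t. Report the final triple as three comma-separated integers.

start (-2,-1,-3) = (f(1,0),f(0,1),f(1,1))
replace slot 2: 2·((-2)+(-3)) − (-1) = -9 → (-2,-9,-3)
replace slot 3: 2·((-2)+(-9)) − (-3) = -19 → (-2,-9,-19)
replace slot 2: 2·((-2)+(-19)) − (-9) = -33 → (-2,-33,-19)

-2,-33,-19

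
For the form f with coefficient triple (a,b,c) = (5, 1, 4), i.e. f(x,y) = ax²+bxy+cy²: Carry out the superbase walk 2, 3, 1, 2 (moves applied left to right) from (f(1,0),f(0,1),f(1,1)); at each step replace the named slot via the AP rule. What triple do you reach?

start (5,4,10) = (f(1,0),f(0,1),f(1,1))
replace slot 2: 2·(5+10) − 4 = 26 → (5,26,10)
replace slot 3: 2·(5+26) − 10 = 52 → (5,26,52)
replace slot 1: 2·(26+52) − 5 = 151 → (151,26,52)
replace slot 2: 2·(151+52) − 26 = 380 → (151,380,52)

151,380,52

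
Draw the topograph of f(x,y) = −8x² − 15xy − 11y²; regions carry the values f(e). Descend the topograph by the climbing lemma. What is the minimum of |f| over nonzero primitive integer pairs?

translate: b→-1 (≡15 mod 16), so (8,15,11)→(8,-1,4)
flip: (8,-1,4)→(4,1,8)
reduced (well bottom): (4,1,8) with a≤c, −a<b≤a
well minimum |f| = |-4| = 4 (negative-definite)

4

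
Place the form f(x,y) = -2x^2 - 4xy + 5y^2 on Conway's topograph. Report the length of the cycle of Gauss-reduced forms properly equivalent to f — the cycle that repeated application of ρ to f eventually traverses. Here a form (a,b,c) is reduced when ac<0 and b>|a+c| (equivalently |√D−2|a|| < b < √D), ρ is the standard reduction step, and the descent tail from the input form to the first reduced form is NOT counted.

D = 56, ⌊√D⌋ = 7
descent: ρ → (5,4,-2)  [lands on river]
river: ρ → (-2,4,5)
river: ρ → (5,6,-1)
river: ρ → (-1,6,5)
ρ-cycle length = 4 (tail of 1 descent step not counted)

4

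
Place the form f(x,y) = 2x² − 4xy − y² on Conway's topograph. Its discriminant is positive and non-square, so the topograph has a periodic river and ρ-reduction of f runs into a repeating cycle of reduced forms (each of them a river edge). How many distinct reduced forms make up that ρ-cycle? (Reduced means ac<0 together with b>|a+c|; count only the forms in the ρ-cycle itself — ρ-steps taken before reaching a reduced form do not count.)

D = 24, ⌊√D⌋ = 4
descent: ρ → (-1,4,2)  [lands on river]
river: ρ → (2,4,-1)
ρ-cycle length = 2 (tail of 1 descent step not counted)

2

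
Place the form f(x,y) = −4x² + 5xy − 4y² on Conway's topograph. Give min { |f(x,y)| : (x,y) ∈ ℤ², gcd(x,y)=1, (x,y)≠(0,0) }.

translate: b→3 (≡-5 mod 8), so (4,-5,4)→(4,3,3)
flip: (4,3,3)→(3,-3,4)
translate: b→3 (≡-3 mod 6), so (3,-3,4)→(3,3,4)
reduced (well bottom): (3,3,4) with a≤c, −a<b≤a
well minimum |f| = |-3| = 3 (negative-definite)

3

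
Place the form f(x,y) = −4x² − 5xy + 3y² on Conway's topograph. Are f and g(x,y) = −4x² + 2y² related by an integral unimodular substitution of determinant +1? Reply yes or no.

D₁ = 73, D₂ = 32
discriminants differ ⇒ not SL₂(ℤ)-equivalent

no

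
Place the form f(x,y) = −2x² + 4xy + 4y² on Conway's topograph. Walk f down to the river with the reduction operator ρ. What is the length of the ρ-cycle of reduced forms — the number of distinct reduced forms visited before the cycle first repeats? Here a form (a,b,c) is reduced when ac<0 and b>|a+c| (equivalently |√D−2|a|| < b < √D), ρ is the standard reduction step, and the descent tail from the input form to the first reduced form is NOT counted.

D = 48, ⌊√D⌋ = 6
river: ρ → (4,4,-2)
river: ρ → (-2,4,4)
ρ-cycle length = 2 (tail of 0 descent steps not counted)

2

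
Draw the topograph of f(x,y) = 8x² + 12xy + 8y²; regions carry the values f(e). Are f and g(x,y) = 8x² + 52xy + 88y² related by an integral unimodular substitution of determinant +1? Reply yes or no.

D₁ = -112, D₂ = -112
f: translate: b→-4 (≡12 mod 16), so (8,12,8)→(8,-4,4)
f: flip: (8,-4,4)→(4,4,8)
f: reduced (well bottom): (4,4,8) with a≤c, −a<b≤a
g: translate: b→4 (≡52 mod 16), so (8,52,88)→(8,4,4)
g: flip: (8,4,4)→(4,-4,8)
g: translate: b→4 (≡-4 mod 8), so (4,-4,8)→(4,4,8)
g: reduced (well bottom): (4,4,8) with a≤c, −a<b≤a
reduced forms (4, 4, 8) vs (4, 4, 8) ⇒ equivalent

yes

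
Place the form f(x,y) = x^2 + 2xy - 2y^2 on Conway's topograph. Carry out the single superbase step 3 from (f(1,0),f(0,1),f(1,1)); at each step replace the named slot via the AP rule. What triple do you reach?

start (1,-2,1) = (f(1,0),f(0,1),f(1,1))
replace slot 3: 2·(1+(-2)) − 1 = -3 → (1,-2,-3)

1,-2,-3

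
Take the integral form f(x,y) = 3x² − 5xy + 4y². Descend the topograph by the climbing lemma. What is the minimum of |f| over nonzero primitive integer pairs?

translate: b→1 (≡-5 mod 6), so (3,-5,4)→(3,1,2)
flip: (3,1,2)→(2,-1,3)
reduced (well bottom): (2,-1,3) with a≤c, −a<b≤a
well minimum = a = 2

2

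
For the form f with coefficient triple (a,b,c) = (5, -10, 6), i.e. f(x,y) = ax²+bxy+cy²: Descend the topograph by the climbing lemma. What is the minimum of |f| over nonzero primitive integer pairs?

translate: b→0 (≡-10 mod 10), so (5,-10,6)→(5,0,1)
flip: (5,0,1)→(1,0,5)
reduced (well bottom): (1,0,5) with a≤c, −a<b≤a
well minimum = a = 1

1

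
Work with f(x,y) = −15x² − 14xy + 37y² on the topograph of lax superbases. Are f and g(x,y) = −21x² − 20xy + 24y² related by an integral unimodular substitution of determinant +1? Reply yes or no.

D₁ = 2416, D₂ = 2416
river cycle of f (length 44): (-15, 46, 5), (5, 44, -24), (-24, 4, 25), (25, 46, -3), (-3, 44, 40), (40, 36, -7), (-7, 48, 4), (4, 48, -7), (-7, 36, 40), (40, 44, -3), … (34 more)
river cycle of g (length 44): (24, 20, -21), (-21, 22, 23), (23, 24, -20), (-20, 16, 27), (27, 38, -9), (-9, 34, 35), (35, 36, -8), (-8, 44, 15), (15, 46, -5), (-5, 44, 24), … (34 more)
cycles differ ⇒ inequivalent

no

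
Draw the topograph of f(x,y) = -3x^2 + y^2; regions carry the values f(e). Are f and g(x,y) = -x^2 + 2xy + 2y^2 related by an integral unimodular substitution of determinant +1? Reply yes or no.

D₁ = 12, D₂ = 12
river cycle of f (length 2): (1, 2, -2), (-2, 2, 1)
river cycle of g (length 2): (2, 2, -1), (-1, 2, 2)
cycles differ ⇒ inequivalent

no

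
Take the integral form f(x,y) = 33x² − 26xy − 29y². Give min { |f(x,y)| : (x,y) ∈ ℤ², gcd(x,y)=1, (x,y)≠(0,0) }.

descent: ρ → (-29,26,33)  [lands on river]
river: ρ → (33,40,-22)
river: ρ → (-22,48,25)
river: ρ → (25,52,-18)
river: ρ → (-18,56,19)
river: ρ → (19,58,-15)
river: ρ → (-15,62,11)
river: ρ → (11,48,-50)
river: ρ → (-50,52,9)
river: ρ → (9,56,-38)
river: ρ → (-38,20,27)
river: ρ → (27,34,-31)
river: ρ → (-31,28,30)
river: ρ → (30,32,-29)
closes: descent 1, river 14
min |a| on river = 9

9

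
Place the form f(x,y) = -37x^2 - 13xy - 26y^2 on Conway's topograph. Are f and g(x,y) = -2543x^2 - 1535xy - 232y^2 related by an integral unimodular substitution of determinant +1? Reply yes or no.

D₁ = -3679, D₂ = -3679
f is negative-definite; reduce −f:
−f: flip: (37,13,26)→(26,-13,37)
−f: reduced (well bottom): (26,-13,37) with a≤c, −a<b≤a
flip sign back: reduced form of f is (-26,13,-37)
g is negative-definite; reduce −g:
−g: flip: (2543,1535,232)→(232,-1535,2543)
−g: translate: b→-143 (≡-1535 mod 464), so (232,-1535,2543)→(232,-143,26)
−g: flip: (232,-143,26)→(26,143,232)
−g: translate: b→-13 (≡143 mod 52), so (26,143,232)→(26,-13,37)
−g: reduced (well bottom): (26,-13,37) with a≤c, −a<b≤a
flip sign back: reduced form of g is (-26,13,-37)
reduced forms (-26, 13, -37) vs (-26, 13, -37) ⇒ equivalent

yes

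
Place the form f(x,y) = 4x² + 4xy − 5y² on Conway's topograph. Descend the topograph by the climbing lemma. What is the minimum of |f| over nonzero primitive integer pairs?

river: ρ → (-5,6,3)
river: ρ → (3,6,-5)
river: ρ → (-5,4,4)
river: ρ → (4,4,-5)
closes: descent 0, river 4
min |a| on river = 3

3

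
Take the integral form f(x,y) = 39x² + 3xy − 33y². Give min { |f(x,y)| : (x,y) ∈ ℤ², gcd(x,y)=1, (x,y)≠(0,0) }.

descent: ρ → (-33,63,9)  [lands on river]
river: ρ → (9,63,-33)
river: ρ → (-33,69,3)
river: ρ → (3,69,-33)
closes: descent 1, river 4
min |a| on river = 3

3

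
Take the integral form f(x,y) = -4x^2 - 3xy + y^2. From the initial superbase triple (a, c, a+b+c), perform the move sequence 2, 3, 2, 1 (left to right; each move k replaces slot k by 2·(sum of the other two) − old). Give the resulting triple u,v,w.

start (-4,1,-6) = (f(1,0),f(0,1),f(1,1))
replace slot 2: 2·((-4)+(-6)) − 1 = -21 → (-4,-21,-6)
replace slot 3: 2·((-4)+(-21)) − (-6) = -44 → (-4,-21,-44)
replace slot 2: 2·((-4)+(-44)) − (-21) = -75 → (-4,-75,-44)
replace slot 1: 2·((-75)+(-44)) − (-4) = -234 → (-234,-75,-44)

-234,-75,-44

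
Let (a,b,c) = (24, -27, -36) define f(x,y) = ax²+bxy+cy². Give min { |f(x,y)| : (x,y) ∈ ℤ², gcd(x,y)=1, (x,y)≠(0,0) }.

descent: ρ → (-36,27,24)  [lands on river]
river: ρ → (24,21,-39)
river: ρ → (-39,57,6)
river: ρ → (6,63,-9)
river: ρ → (-9,63,6)
river: ρ → (6,57,-39)
river: ρ → (-39,21,24)
river: ρ → (24,27,-36)
river: ρ → (-36,45,15)
river: ρ → (15,45,-36)
closes: descent 1, river 10
min |a| on river = 6

6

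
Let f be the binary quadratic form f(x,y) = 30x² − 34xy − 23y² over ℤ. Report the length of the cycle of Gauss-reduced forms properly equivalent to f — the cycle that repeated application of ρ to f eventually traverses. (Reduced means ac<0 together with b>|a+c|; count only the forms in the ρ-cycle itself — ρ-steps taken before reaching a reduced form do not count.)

D = 3916, ⌊√D⌋ = 62
descent: ρ → (-23,34,30)  [lands on river]
river: ρ → (30,26,-27)
river: ρ → (-27,28,29)
river: ρ → (29,30,-26)
river: ρ → (-26,22,33)
river: ρ → (33,44,-15)
river: ρ → (-15,46,30)
river: ρ → (30,14,-31)
river: ρ → (-31,48,13)
river: ρ → (13,56,-15)
river: ρ → (-15,34,46)
river: ρ → (46,58,-3)
river: ρ → (-3,62,6)
river: ρ → (6,58,-23)
ρ-cycle length = 14 (tail of 1 descent step not counted)

14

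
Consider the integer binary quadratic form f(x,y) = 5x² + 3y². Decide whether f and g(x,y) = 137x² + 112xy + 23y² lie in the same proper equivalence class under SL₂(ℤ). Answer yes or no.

D₁ = -60, D₂ = -60
f: flip: (5,0,3)→(3,0,5)
f: reduced (well bottom): (3,0,5) with a≤c, −a<b≤a
g: flip: (137,112,23)→(23,-112,137)
g: translate: b→-20 (≡-112 mod 46), so (23,-112,137)→(23,-20,5)
g: flip: (23,-20,5)→(5,20,23)
g: translate: b→0 (≡20 mod 10), so (5,20,23)→(5,0,3)
g: flip: (5,0,3)→(3,0,5)
g: reduced (well bottom): (3,0,5) with a≤c, −a<b≤a
reduced forms (3, 0, 5) vs (3, 0, 5) ⇒ equivalent

yes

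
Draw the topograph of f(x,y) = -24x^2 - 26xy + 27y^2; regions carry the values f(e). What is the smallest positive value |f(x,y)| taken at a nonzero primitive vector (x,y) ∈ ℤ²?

descent: ρ → (27,26,-24)  [lands on river]
river: ρ → (-24,22,29)
river: ρ → (29,36,-17)
river: ρ → (-17,32,33)
river: ρ → (33,34,-16)
river: ρ → (-16,30,37)
river: ρ → (37,44,-9)
river: ρ → (-9,46,32)
river: ρ → (32,18,-23)
river: ρ → (-23,28,27)
closes: descent 1, river 10
min |a| on river = 9

9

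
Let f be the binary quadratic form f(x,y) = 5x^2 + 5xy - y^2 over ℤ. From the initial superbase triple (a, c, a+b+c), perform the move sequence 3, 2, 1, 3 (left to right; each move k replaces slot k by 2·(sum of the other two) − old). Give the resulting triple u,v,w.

start (5,-1,9) = (f(1,0),f(0,1),f(1,1))
replace slot 3: 2·(5+(-1)) − 9 = -1 → (5,-1,-1)
replace slot 2: 2·(5+(-1)) − (-1) = 9 → (5,9,-1)
replace slot 1: 2·(9+(-1)) − 5 = 11 → (11,9,-1)
replace slot 3: 2·(11+9) − (-1) = 41 → (11,9,41)

11,9,41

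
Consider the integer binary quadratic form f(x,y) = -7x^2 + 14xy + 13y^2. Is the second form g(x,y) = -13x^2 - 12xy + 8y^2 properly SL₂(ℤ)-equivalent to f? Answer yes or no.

D₁ = 560, D₂ = 560
river cycle of f (length 6): (13, 12, -8), (-8, 20, 5), (5, 20, -8), (-8, 12, 13), (13, 14, -7), (-7, 14, 13)
river cycle of g (length 6): (8, 12, -13), (-13, 14, 7), (7, 14, -13), (-13, 12, 8), (8, 20, -5), (-5, 20, 8)
cycles differ ⇒ inequivalent

no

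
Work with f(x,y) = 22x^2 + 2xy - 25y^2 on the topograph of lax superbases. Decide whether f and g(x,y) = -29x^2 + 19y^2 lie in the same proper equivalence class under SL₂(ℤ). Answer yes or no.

D₁ = 2204, D₂ = 2204
river cycle of f (length 6): (22, 46, -1), (-1, 46, 22), (22, 42, -5), (-5, 38, 38), (38, 38, -5), (-5, 42, 22)
river cycle of g (length 6): (19, 38, -10), (-10, 42, 11), (11, 46, -2), (-2, 46, 11), (11, 42, -10), (-10, 38, 19)
cycles differ ⇒ inequivalent

no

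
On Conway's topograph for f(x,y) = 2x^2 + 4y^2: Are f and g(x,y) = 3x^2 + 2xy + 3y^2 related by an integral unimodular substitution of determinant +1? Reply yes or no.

D₁ = -32, D₂ = -32
f: reduced (well bottom): (2,0,4) with a≤c, −a<b≤a
g: reduced (well bottom): (3,2,3) with a≤c, −a<b≤a
reduced forms (2, 0, 4) vs (3, 2, 3) ⇒ inequivalent

no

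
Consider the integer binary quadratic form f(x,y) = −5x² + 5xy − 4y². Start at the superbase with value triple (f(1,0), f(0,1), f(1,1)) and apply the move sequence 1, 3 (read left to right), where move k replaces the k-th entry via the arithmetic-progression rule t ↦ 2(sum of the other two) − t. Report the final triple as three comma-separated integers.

start (-5,-4,-4) = (f(1,0),f(0,1),f(1,1))
replace slot 1: 2·((-4)+(-4)) − (-5) = -11 → (-11,-4,-4)
replace slot 3: 2·((-11)+(-4)) − (-4) = -26 → (-11,-4,-26)

-11,-4,-26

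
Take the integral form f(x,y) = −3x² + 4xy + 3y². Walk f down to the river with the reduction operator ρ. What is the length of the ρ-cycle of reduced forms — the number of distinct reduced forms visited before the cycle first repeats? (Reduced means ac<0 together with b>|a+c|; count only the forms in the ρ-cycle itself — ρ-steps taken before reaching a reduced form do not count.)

D = 52, ⌊√D⌋ = 7
river: ρ → (3,2,-4)
river: ρ → (-4,6,1)
river: ρ → (1,6,-4)
river: ρ → (-4,2,3)
river: ρ → (3,4,-3)
river: ρ → (-3,2,4)
river: ρ → (4,6,-1)
river: ρ → (-1,6,4)
river: ρ → (4,2,-3)
river: ρ → (-3,4,3)
ρ-cycle length = 10 (tail of 0 descent steps not counted)

10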